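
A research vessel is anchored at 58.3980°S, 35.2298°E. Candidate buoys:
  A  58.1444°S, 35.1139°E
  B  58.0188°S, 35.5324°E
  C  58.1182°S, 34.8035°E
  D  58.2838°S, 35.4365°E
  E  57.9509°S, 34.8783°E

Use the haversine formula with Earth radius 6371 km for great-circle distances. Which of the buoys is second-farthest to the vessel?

Distance to each, sorted:
E: 53.8 km
B: 45.7 km
C: 39.9 km
A: 29.0 km
D: 17.5 km
The second-farthest is B at 45.7 km.

B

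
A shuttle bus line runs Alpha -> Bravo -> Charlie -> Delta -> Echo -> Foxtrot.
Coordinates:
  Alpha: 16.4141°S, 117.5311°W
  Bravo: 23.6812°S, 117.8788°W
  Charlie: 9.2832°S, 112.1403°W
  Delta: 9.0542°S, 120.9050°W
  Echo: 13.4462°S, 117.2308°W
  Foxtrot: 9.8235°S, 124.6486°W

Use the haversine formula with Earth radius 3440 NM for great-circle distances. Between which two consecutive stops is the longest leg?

Bravo–Charlie

Leg distances:
Alpha→Bravo: 436.8 NM
Bravo→Charlie: 925.0 NM
Charlie→Delta: 519.7 NM
Delta→Echo: 341.1 NM
Echo→Foxtrot: 487.3 NM
The longest leg is Bravo–Charlie at 925.0 NM.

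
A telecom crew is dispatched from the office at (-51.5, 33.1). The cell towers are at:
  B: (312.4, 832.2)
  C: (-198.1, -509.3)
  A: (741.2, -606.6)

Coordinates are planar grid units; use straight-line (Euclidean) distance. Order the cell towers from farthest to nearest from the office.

Distances from the office:
A (741.2, -606.6): 1018.6
B (312.4, 832.2): 878.1
C (-198.1, -509.3): 561.9

A, B, C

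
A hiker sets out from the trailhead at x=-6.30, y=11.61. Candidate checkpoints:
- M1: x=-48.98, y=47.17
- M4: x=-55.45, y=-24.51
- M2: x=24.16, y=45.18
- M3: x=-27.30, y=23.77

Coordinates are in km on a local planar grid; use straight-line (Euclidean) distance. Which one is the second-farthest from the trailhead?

Distance to each, sorted:
M4: 61.0 km
M1: 55.6 km
M2: 45.3 km
M3: 24.3 km
The second-farthest is M1 at 55.6 km.

M1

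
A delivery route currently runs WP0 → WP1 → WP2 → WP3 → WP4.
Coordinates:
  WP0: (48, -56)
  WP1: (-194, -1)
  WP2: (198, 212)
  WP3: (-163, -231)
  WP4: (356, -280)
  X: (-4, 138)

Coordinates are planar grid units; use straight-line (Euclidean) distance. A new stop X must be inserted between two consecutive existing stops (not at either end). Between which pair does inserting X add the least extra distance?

between WP1 and WP2

Added distance for inserting X between each consecutive pair:
WP0–WP1: 188.1
WP1–WP2: 4.4
WP2–WP3: 45.5
WP3–WP4: 432.1
Smallest added distance is 4.4, inserting between WP1 and WP2.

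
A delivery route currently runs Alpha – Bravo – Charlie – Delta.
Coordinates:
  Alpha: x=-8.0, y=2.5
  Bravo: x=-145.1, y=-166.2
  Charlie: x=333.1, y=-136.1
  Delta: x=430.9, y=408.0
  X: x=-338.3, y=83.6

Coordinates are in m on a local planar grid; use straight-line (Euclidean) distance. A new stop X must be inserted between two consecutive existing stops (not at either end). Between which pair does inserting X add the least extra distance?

Added distance for inserting X between each consecutive pair:
Alpha–Bravo: 438.5 m
Bravo–Charlie: 543.1 m
Charlie–Delta: 988.4 m
Smallest added distance is 438.5 m, inserting between Alpha and Bravo.

between Alpha and Bravo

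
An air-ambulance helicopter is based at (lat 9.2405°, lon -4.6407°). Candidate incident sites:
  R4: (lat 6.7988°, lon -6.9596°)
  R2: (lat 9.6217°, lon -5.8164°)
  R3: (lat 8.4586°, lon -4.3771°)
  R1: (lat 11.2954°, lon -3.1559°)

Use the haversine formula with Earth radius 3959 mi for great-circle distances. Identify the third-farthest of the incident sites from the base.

R2

Distance to each, sorted:
R4: 231.6 mi
R1: 174.2 mi
R2: 84.4 mi
R3: 56.9 mi
The third-farthest is R2 at 84.4 mi.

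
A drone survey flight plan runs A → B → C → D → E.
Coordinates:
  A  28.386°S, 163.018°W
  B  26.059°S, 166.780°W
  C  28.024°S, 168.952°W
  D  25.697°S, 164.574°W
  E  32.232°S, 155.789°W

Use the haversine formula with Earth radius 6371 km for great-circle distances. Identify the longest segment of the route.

D–E

Leg distances:
A→B: 453.1 km
B→C: 306.6 km
C→D: 505.5 km
D→E: 1121.0 km
The longest leg is D–E at 1121.0 km.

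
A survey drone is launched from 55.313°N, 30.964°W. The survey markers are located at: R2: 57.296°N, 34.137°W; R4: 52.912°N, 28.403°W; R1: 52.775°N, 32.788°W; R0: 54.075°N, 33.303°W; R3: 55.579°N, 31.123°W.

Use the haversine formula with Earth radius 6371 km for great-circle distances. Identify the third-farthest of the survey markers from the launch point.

Distances from the launch point (55.313°N, 30.964°W):
R4: 314.8 km
R1: 306.3 km
R2: 294.8 km
R0: 203.8 km
R3: 31.2 km
The third-farthest is R2 at 294.8 km.

R2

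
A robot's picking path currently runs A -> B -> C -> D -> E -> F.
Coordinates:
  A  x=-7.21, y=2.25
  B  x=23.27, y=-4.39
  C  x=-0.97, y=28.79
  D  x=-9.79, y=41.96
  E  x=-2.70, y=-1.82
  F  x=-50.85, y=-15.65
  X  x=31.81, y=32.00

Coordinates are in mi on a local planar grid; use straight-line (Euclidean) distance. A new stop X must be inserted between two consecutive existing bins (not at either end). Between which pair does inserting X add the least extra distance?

between B and C

Added distance for inserting X between each consecutive pair:
A–B: 55.3 mi
B–C: 29.2 mi
C–D: 59.9 mi
D–E: 46.7 mi
E–F: 93.6 mi
Smallest added distance is 29.2 mi, inserting between B and C.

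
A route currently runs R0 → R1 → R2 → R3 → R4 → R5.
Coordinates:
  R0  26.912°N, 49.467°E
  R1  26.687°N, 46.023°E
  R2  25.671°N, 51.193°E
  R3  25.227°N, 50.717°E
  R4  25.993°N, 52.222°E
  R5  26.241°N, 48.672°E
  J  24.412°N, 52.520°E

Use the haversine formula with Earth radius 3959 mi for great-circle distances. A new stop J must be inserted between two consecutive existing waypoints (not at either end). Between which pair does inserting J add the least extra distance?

Added distance for inserting J between each consecutive pair:
R0–R1: 478.3 mi
R1–R2: 226.5 mi
R2–R3: 203.9 mi
R3–R4: 129.5 mi
R4–R5: 161.4 mi
Smallest added distance is 129.5 mi, inserting between R3 and R4.

between R3 and R4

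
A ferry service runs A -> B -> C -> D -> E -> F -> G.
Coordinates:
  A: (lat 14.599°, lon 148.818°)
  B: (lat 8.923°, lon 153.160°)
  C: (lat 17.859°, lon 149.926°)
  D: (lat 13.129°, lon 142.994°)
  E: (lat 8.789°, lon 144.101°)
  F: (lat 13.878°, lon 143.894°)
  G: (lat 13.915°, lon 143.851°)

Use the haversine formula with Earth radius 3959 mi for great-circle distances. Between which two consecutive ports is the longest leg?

B–C

Leg distances:
A→B: 489.9 mi
B→C: 654.5 mi
C→D: 565.4 mi
D→E: 309.1 mi
E→F: 351.9 mi
F→G: 3.9 mi
The longest leg is B–C at 654.5 mi.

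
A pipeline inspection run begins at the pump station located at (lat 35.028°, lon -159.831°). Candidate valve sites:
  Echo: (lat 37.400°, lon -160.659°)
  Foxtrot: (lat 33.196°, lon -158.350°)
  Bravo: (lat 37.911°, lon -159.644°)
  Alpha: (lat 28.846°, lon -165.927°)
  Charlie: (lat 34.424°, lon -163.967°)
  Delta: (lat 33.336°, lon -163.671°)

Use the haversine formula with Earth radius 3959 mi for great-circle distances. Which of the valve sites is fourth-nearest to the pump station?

Distances from the pump station ((lat 35.028°, lon -159.831°)):
Foxtrot: 152.3 mi
Echo: 170.3 mi
Bravo: 199.5 mi
Charlie: 238.5 mi
Delta: 248.7 mi
Alpha: 556.7 mi
The fourth-nearest is Charlie at 238.5 mi.

Charlie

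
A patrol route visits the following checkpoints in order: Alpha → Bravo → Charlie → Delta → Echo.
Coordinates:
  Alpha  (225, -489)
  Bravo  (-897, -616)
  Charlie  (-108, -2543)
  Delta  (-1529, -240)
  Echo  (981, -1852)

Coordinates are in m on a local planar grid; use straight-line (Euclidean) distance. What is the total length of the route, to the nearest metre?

8901 m

Leg distances:
Alpha→Bravo: 1129.2 m  (cumulative 1129.2 m)
Bravo→Charlie: 2082.3 m  (cumulative 3211.4 m)
Charlie→Delta: 2706.1 m  (cumulative 5917.5 m)
Delta→Echo: 2983.1 m  (cumulative 8900.6 m)
Total route length ≈ 8901 m.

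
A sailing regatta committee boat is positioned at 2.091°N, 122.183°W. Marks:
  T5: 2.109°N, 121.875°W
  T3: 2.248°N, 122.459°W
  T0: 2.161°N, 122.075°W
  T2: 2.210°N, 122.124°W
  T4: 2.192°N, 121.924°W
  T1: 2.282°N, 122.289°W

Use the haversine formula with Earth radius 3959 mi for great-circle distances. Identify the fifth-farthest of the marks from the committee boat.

Distance to each, sorted:
T3: 21.9 mi
T5: 21.3 mi
T4: 19.2 mi
T1: 15.1 mi
T2: 9.2 mi
T0: 8.9 mi
The fifth-farthest is T2 at 9.2 mi.

T2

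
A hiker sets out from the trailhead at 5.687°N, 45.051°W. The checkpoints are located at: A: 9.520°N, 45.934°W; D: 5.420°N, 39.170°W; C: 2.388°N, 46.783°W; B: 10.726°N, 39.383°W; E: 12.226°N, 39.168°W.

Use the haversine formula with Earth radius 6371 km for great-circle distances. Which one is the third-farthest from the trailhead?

Distance to each, sorted:
E: 972.5 km
B: 838.3 km
D: 651.5 km
A: 437.2 km
C: 414.1 km
The third-farthest is D at 651.5 km.

D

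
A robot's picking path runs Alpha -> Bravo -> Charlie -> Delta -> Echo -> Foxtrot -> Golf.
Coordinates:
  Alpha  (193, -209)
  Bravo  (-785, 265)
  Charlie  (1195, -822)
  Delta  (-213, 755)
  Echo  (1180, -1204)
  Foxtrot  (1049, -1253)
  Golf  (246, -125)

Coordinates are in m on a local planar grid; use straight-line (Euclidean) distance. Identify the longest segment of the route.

Leg distances:
Alpha→Bravo: 1086.8 m
Bravo→Charlie: 2258.8 m
Charlie→Delta: 2114.1 m
Delta→Echo: 2403.8 m
Echo→Foxtrot: 139.9 m
Foxtrot→Golf: 1384.6 m
The longest leg is Delta–Echo at 2403.8 m.

Delta–Echo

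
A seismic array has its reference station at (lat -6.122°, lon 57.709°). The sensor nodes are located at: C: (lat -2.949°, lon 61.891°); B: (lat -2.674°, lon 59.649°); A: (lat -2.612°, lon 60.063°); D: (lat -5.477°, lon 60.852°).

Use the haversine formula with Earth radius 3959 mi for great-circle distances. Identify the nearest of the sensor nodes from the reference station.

Distances from the reference station ((lat -6.122°, lon 57.709°)):
D: 220.6 mi
B: 273.2 mi
A: 291.7 mi
C: 362.0 mi
The nearest is D at 220.6 mi.

D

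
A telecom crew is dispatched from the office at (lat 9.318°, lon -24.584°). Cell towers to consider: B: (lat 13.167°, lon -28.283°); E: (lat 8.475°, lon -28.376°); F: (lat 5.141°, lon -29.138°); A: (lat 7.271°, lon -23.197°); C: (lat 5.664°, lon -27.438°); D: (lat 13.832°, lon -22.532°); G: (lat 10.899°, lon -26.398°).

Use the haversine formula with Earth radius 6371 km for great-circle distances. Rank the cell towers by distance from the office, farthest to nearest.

Distances from the office:
F (lat 5.141°, lon -29.138°): 684.1 km
B (lat 13.167°, lon -28.283°): 588.1 km
D (lat 13.832°, lon -22.532°): 549.4 km
C (lat 5.664°, lon -27.438°): 513.9 km
E (lat 8.475°, lon -28.376°): 427.0 km
A (lat 7.271°, lon -23.197°): 274.0 km
G (lat 10.899°, lon -26.398°): 265.2 km

F, B, D, C, E, A, G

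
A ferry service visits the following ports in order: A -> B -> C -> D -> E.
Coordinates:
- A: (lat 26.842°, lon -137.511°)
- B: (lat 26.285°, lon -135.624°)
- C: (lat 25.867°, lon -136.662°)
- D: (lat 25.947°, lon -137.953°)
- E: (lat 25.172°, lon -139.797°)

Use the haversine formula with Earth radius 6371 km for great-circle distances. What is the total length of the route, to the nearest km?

645 km

Leg distances:
A→B: 197.6 km  (cumulative 197.6 km)
B→C: 113.6 km  (cumulative 311.2 km)
C→D: 129.4 km  (cumulative 440.7 km)
D→E: 204.1 km  (cumulative 644.7 km)
Total route length ≈ 645 km.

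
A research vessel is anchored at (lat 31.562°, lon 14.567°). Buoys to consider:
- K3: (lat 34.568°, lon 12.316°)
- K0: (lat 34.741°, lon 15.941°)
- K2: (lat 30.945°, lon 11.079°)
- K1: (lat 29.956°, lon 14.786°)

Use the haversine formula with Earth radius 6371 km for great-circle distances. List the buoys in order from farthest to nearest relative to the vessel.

K3, K0, K2, K1

Distance from the vessel at (lat 31.562°, lon 14.567°) to each:
K3 (lat 34.568°, lon 12.316°): 394.6 km
K0 (lat 34.741°, lon 15.941°): 375.9 km
K2 (lat 30.945°, lon 11.079°): 338.6 km
K1 (lat 29.956°, lon 14.786°): 179.8 km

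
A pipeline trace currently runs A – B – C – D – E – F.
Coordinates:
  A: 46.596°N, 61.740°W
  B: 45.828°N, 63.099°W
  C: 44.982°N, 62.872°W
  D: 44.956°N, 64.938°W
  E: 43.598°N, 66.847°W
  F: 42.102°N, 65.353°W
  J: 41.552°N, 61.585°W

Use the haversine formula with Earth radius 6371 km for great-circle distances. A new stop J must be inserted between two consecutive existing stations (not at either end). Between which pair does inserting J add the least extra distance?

between E and F

Added distance for inserting J between each consecutive pair:
A–B: 916.8 km
B–C: 790.4 km
C–D: 698.6 km
D–E: 738.6 km
E–F: 599.1 km
Smallest added distance is 599.1 km, inserting between E and F.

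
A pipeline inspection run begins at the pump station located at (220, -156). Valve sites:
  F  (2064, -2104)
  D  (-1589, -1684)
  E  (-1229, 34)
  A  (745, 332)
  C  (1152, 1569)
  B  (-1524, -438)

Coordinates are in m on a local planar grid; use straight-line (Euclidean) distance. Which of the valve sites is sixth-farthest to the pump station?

Distances from the pump station ((220, -156)):
F: 2682.4 m
D: 2368.0 m
C: 1960.7 m
B: 1766.7 m
E: 1461.4 m
A: 716.8 m
The sixth-farthest is A at 716.8 m.

A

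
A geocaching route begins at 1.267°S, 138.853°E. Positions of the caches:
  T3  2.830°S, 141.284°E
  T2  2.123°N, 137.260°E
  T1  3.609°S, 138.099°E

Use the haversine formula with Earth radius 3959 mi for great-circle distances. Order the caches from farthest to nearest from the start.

Computing each great-circle distance from 1.267°S, 138.853°E:
T2 2.123°N, 137.260°E: 258.8 mi
T3 2.830°S, 141.284°E: 199.6 mi
T1 3.609°S, 138.099°E: 170.0 mi

T2, T3, T1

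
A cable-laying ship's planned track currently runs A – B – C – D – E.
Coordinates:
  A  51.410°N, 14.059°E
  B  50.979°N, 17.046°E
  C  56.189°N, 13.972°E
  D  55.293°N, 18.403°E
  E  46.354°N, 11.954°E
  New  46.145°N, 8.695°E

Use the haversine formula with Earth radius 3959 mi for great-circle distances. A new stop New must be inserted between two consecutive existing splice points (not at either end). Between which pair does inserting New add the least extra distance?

between D and E

Added distance for inserting New between each consecutive pair:
A–B: 812.0 mi
B–C: 855.6 mi
C–D: 1307.1 mi
D–E: 238.3 mi
Smallest added distance is 238.3 mi, inserting between D and E.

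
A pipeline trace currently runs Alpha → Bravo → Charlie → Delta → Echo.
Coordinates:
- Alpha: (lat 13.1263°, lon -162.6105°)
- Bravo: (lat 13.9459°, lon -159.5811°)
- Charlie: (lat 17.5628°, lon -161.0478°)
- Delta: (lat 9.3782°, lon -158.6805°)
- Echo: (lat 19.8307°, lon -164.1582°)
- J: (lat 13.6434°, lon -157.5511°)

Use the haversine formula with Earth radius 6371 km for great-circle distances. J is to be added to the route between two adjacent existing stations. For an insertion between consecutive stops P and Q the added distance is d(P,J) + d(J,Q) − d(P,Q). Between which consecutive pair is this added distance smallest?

between Charlie and Delta

Added distance for inserting J between each consecutive pair:
Alpha–Bravo: 432.1 km
Bravo–Charlie: 364.6 km
Charlie–Delta: 119.2 km
Delta–Echo: 170.9 km
Smallest added distance is 119.2 km, inserting between Charlie and Delta.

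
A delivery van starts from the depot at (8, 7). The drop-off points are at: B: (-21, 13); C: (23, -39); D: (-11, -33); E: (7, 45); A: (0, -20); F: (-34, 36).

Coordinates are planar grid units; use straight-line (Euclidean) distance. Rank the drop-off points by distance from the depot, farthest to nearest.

F, C, D, E, B, A

Computing each straight-line distance from (8, 7):
F (-34, 36): 51.0
C (23, -39): 48.4
D (-11, -33): 44.3
E (7, 45): 38.0
B (-21, 13): 29.6
A (0, -20): 28.2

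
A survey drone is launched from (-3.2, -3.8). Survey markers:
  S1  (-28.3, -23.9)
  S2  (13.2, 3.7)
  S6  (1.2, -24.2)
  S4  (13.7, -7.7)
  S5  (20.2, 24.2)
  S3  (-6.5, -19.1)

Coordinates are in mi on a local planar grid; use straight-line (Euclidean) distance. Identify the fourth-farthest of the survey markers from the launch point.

Distances from the launch point ((-3.2, -3.8)):
S5: 36.5 mi
S1: 32.2 mi
S6: 20.9 mi
S2: 18.0 mi
S4: 17.3 mi
S3: 15.7 mi
The fourth-farthest is S2 at 18.0 mi.

S2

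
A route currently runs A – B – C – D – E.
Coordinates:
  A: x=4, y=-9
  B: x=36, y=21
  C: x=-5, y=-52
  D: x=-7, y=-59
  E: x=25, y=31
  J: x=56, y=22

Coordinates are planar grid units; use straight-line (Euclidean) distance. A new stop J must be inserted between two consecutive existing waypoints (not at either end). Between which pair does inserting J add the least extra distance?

Added distance for inserting J between each consecutive pair:
A–B: 36.7
B–C: 32.2
C–D: 191.2
D–E: 39.4
Smallest added distance is 32.2, inserting between B and C.

between B and C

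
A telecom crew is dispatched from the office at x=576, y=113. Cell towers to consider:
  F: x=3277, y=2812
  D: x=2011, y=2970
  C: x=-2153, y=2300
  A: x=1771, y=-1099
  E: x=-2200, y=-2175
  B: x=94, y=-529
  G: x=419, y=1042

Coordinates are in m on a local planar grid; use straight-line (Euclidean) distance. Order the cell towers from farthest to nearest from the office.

F, E, C, D, A, G, B

Distances from the office:
F x=3277, y=2812: 3818.4 m
E x=-2200, y=-2175: 3597.4 m
C x=-2153, y=2300: 3497.2 m
D x=2011, y=2970: 3197.1 m
A x=1771, y=-1099: 1702.0 m
G x=419, y=1042: 942.2 m
B x=94, y=-529: 802.8 m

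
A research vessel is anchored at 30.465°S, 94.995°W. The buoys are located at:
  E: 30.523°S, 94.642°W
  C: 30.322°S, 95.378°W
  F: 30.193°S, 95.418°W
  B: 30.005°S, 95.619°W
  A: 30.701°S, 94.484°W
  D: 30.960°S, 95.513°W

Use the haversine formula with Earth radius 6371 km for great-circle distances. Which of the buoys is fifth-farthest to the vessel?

Distance to each, sorted:
B: 78.8 km
D: 74.0 km
A: 55.5 km
F: 50.6 km
C: 40.0 km
E: 34.4 km
The fifth-farthest is C at 40.0 km.

C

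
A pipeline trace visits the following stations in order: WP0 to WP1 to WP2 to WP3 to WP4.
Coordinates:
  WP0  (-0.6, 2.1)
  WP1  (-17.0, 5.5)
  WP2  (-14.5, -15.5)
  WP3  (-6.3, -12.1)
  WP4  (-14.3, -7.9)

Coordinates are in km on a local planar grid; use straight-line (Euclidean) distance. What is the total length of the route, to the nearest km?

56 km

Leg distances:
WP0→WP1: 16.7 km  (cumulative 16.7 km)
WP1→WP2: 21.1 km  (cumulative 37.9 km)
WP2→WP3: 8.9 km  (cumulative 46.8 km)
WP3→WP4: 9.0 km  (cumulative 55.8 km)
Total route length ≈ 56 km.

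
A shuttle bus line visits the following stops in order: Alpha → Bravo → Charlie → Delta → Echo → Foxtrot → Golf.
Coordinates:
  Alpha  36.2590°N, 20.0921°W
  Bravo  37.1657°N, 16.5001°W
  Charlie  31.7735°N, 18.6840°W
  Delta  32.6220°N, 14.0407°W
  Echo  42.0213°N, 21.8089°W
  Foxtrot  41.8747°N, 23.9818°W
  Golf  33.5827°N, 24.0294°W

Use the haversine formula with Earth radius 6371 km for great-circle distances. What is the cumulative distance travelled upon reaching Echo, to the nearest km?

Leg distances:
Alpha→Bravo: 335.7 km  (cumulative 335.7 km)
Bravo→Charlie: 632.1 km  (cumulative 967.7 km)
Charlie→Delta: 446.9 km  (cumulative 1414.7 km)
Delta→Echo: 1249.4 km  (cumulative 2664.1 km)
Cumulative distance at Echo ≈ 2664 km.

2664 km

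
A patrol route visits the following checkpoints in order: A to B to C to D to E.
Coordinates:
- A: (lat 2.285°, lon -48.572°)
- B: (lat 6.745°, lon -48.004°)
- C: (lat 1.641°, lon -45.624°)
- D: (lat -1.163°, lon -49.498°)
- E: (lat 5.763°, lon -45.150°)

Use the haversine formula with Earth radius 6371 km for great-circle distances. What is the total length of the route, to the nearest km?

2566 km

Leg distances:
A→B: 499.9 km  (cumulative 499.9 km)
B→C: 625.9 km  (cumulative 1125.8 km)
C→D: 531.7 km  (cumulative 1657.5 km)
D→E: 909.0 km  (cumulative 2566.5 km)
Total route length ≈ 2566 km.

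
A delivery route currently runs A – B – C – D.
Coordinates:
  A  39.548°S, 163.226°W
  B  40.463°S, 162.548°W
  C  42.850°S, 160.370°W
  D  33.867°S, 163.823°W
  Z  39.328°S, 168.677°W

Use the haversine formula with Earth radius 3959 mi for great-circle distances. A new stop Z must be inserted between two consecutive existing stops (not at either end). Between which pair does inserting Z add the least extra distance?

between C and D

Added distance for inserting Z between each consecutive pair:
A–B: 552.7 mi
B–C: 630.6 mi
C–D: 311.3 mi
Smallest added distance is 311.3 mi, inserting between C and D.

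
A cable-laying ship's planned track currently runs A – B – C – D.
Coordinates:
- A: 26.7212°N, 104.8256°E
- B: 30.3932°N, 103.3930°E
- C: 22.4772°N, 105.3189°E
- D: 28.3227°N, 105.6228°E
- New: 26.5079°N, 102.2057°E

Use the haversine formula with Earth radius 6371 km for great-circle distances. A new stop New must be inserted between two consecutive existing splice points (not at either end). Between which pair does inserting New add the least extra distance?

between B and C

Added distance for inserting New between each consecutive pair:
A–B: 277.3 km
B–C: 94.3 km
C–D: 290.1 km
Smallest added distance is 94.3 km, inserting between B and C.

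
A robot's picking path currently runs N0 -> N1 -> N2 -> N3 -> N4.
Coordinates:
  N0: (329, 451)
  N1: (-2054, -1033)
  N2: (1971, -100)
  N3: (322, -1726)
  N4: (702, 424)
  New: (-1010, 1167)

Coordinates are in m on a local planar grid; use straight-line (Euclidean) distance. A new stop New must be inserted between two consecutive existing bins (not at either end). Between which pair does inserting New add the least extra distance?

Added distance for inserting New between each consecutive pair:
N0–N1: 1146.3 m
N1–N2: 1542.5 m
N2–N3: 4108.2 m
N3–N4: 2867.9 m
Smallest added distance is 1146.3 m, inserting between N0 and N1.

between N0 and N1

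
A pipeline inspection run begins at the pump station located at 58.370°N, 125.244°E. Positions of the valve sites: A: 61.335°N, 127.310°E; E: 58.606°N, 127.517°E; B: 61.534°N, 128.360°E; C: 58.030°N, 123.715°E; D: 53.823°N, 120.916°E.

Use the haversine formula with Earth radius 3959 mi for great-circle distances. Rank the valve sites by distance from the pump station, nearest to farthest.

C, E, A, B, D

Distances from the pump station:
C 58.030°N, 123.715°E: 60.4 mi
E 58.606°N, 127.517°E: 83.7 mi
A 61.335°N, 127.310°E: 217.0 mi
B 61.534°N, 128.360°E: 243.7 mi
D 53.823°N, 120.916°E: 355.6 mi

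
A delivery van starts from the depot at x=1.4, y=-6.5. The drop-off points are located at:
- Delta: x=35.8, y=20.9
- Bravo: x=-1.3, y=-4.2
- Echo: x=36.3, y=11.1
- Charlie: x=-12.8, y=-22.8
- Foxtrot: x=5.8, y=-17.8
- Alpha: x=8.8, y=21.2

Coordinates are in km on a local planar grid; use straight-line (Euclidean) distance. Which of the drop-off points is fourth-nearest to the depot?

Distances from the depot (x=1.4, y=-6.5):
Bravo: 3.5 km
Foxtrot: 12.1 km
Charlie: 21.6 km
Alpha: 28.7 km
Echo: 39.1 km
Delta: 44.0 km
The fourth-nearest is Alpha at 28.7 km.

Alpha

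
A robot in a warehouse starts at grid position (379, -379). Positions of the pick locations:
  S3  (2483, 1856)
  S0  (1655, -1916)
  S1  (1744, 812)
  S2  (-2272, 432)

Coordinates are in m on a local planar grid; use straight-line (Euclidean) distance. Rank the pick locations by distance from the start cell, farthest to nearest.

Computing each straight-line distance from (379, -379):
S3 (2483, 1856): 3069.5 m
S2 (-2272, 432): 2772.3 m
S0 (1655, -1916): 1997.6 m
S1 (1744, 812): 1811.5 m

S3, S2, S0, S1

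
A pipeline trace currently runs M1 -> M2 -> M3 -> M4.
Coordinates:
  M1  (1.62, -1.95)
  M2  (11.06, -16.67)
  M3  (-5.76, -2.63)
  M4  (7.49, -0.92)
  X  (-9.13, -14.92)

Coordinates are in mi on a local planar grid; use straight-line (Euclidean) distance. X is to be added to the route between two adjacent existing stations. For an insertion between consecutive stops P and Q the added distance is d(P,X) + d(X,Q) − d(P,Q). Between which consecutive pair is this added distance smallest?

between M2 and M3

Added distance for inserting X between each consecutive pair:
M1–M2: 19.6 mi
M2–M3: 11.1 mi
M3–M4: 21.1 mi
Smallest added distance is 11.1 mi, inserting between M2 and M3.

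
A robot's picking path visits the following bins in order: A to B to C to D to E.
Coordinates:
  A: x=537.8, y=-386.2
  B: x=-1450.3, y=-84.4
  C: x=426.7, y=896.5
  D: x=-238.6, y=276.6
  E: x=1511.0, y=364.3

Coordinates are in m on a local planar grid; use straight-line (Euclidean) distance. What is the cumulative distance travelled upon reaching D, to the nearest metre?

Leg distances:
A→B: 2010.9 m  (cumulative 2010.9 m)
B→C: 2117.9 m  (cumulative 4128.7 m)
C→D: 909.3 m  (cumulative 5038.1 m)
Cumulative distance at D ≈ 5038 m.

5038 m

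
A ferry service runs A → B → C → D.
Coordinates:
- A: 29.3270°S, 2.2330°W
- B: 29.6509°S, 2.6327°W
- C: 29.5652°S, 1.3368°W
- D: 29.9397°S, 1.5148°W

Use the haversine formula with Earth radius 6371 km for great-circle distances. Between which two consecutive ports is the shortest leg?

Leg distances:
A→B: 52.9 km
B→C: 125.6 km
C→D: 45.0 km
The shortest leg is C–D at 45.0 km.

C–D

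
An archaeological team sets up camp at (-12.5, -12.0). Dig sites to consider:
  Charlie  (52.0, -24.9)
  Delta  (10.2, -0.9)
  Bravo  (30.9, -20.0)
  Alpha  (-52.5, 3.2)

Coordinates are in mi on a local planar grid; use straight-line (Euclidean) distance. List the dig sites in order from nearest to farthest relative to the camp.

Delta, Alpha, Bravo, Charlie

Computing each straight-line distance from (-12.5, -12.0):
Delta (10.2, -0.9): 25.3 mi
Alpha (-52.5, 3.2): 42.8 mi
Bravo (30.9, -20.0): 44.1 mi
Charlie (52.0, -24.9): 65.8 mi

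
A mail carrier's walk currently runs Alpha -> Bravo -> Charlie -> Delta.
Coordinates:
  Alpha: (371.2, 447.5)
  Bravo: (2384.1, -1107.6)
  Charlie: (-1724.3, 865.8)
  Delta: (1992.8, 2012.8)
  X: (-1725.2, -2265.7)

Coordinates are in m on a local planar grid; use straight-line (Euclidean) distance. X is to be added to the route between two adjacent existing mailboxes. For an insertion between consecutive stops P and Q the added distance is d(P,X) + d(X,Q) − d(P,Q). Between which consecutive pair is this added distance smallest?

Added distance for inserting X between each consecutive pair:
Alpha–Bravo: 5154.5 m
Bravo–Charlie: 2843.1 m
Charlie–Delta: 4909.7 m
Smallest added distance is 2843.1 m, inserting between Bravo and Charlie.

between Bravo and Charlie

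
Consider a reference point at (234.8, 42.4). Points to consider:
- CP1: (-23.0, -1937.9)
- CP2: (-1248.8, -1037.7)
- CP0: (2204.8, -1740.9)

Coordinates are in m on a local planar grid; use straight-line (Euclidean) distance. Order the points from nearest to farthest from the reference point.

Distance from the reference point at (234.8, 42.4) to each:
CP2 (-1248.8, -1037.7): 1835.1 m
CP1 (-23.0, -1937.9): 1997.0 m
CP0 (2204.8, -1740.9): 2657.3 m

CP2, CP1, CP0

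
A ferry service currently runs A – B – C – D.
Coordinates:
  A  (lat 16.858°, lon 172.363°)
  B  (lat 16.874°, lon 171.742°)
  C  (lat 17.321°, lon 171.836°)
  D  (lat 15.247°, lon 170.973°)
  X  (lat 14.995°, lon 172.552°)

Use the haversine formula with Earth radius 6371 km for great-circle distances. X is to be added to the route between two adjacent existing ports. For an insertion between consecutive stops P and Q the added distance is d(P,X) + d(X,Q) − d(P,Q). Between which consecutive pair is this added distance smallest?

Added distance for inserting X between each consecutive pair:
A–B: 368.2 km
B–C: 445.2 km
C–D: 193.2 km
Smallest added distance is 193.2 km, inserting between C and D.

between C and D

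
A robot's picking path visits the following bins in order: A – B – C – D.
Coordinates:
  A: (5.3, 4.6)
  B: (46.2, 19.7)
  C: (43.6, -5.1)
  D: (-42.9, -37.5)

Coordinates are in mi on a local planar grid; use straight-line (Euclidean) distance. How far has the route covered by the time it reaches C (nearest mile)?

Leg distances:
A→B: 43.6 mi  (cumulative 43.6 mi)
B→C: 24.9 mi  (cumulative 68.5 mi)
Cumulative distance at C ≈ 69 mi.

69 mi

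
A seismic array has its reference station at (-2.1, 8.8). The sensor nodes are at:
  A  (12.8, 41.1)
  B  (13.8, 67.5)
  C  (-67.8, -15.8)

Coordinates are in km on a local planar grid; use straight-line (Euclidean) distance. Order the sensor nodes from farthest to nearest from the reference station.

Computing each straight-line distance from (-2.1, 8.8):
C (-67.8, -15.8): 70.2 km
B (13.8, 67.5): 60.8 km
A (12.8, 41.1): 35.6 km

C, B, A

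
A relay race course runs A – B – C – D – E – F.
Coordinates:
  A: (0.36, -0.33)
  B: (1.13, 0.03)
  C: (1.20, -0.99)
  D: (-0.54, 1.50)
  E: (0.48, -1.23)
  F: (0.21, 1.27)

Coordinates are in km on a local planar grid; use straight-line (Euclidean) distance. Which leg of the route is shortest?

Leg distances:
A→B: 0.8 km
B→C: 1.0 km
C→D: 3.0 km
D→E: 2.9 km
E→F: 2.5 km
The shortest leg is A–B at 0.8 km.

A–B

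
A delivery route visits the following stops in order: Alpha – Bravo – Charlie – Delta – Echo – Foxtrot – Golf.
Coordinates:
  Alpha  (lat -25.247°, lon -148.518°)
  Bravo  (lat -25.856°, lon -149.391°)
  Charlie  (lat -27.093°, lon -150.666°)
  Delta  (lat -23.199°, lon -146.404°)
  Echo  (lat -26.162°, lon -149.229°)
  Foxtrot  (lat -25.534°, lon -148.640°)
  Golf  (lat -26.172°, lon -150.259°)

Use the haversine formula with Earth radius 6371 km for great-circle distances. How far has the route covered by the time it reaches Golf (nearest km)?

Leg distances:
Alpha→Bravo: 110.7 km  (cumulative 110.7 km)
Bravo→Charlie: 187.1 km  (cumulative 297.9 km)
Charlie→Delta: 609.4 km  (cumulative 907.3 km)
Delta→Echo: 435.9 km  (cumulative 1343.1 km)
Echo→Foxtrot: 91.4 km  (cumulative 1434.5 km)
Foxtrot→Golf: 176.9 km  (cumulative 1611.4 km)
Cumulative distance at Golf ≈ 1611 km.

1611 km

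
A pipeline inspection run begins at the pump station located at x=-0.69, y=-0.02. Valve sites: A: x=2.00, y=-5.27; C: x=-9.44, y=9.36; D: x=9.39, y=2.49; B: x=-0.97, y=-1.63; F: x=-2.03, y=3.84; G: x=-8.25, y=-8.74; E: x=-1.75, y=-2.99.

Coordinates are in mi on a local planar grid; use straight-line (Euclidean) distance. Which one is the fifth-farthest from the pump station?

F

Distances from the pump station (x=-0.69, y=-0.02):
C: 12.8 mi
G: 11.5 mi
D: 10.4 mi
A: 5.9 mi
F: 4.1 mi
E: 3.2 mi
B: 1.6 mi
The fifth-farthest is F at 4.1 mi.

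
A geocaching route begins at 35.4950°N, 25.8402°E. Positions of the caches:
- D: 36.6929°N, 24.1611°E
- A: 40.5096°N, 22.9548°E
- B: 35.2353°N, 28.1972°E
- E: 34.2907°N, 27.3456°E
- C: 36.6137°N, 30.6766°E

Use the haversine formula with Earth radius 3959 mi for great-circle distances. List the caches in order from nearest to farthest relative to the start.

Computing each great-circle distance from 35.4950°N, 25.8402°E:
E 34.2907°N, 27.3456°E: 119.2 mi
D 36.6929°N, 24.1611°E: 125.1 mi
B 35.2353°N, 28.1972°E: 134.0 mi
C 36.6137°N, 30.6766°E: 281.0 mi
A 40.5096°N, 22.9548°E: 380.4 mi

E, D, B, C, A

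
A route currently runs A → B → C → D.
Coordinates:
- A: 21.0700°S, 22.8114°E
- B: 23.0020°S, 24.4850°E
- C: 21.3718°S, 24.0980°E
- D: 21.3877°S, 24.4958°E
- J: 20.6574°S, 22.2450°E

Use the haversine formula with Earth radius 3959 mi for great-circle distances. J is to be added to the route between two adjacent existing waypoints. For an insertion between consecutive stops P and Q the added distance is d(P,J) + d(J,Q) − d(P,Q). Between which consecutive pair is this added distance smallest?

Added distance for inserting J between each consecutive pair:
A–B: 91.7 mi
B–C: 230.5 mi
C–D: 257.4 mi
Smallest added distance is 91.7 mi, inserting between A and B.

between A and B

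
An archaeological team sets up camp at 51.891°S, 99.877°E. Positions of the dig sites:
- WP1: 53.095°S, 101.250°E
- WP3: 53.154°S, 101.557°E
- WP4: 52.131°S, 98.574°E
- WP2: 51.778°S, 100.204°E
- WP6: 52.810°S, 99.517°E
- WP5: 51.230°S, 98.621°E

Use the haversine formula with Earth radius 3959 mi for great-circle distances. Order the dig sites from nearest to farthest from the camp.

WP2, WP4, WP6, WP5, WP1, WP3

Computing each great-circle distance from 51.891°S, 99.877°E:
WP2 51.778°S, 100.204°E: 16.0 mi
WP4 52.131°S, 98.574°E: 57.8 mi
WP6 52.810°S, 99.517°E: 65.3 mi
WP5 51.230°S, 98.621°E: 70.7 mi
WP1 53.095°S, 101.250°E: 101.3 mi
WP3 53.154°S, 101.557°E: 112.3 mi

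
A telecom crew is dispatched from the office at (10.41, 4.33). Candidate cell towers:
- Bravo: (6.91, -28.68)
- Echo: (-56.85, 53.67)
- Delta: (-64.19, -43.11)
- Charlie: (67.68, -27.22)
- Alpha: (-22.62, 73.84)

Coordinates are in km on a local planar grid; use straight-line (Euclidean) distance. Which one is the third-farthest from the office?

Distances from the office ((10.41, 4.33)):
Delta: 88.4 km
Echo: 83.4 km
Alpha: 77.0 km
Charlie: 65.4 km
Bravo: 33.2 km
The third-farthest is Alpha at 77.0 km.

Alpha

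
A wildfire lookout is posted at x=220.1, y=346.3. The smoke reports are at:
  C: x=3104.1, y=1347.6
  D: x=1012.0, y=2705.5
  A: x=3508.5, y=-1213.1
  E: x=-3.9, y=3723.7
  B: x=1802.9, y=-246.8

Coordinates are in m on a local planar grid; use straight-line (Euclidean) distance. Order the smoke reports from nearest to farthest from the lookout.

Distances from the lookout:
B x=1802.9, y=-246.8: 1690.3 m
D x=1012.0, y=2705.5: 2488.6 m
C x=3104.1, y=1347.6: 3052.9 m
E x=-3.9, y=3723.7: 3384.8 m
A x=3508.5, y=-1213.1: 3639.4 m

B, D, C, E, A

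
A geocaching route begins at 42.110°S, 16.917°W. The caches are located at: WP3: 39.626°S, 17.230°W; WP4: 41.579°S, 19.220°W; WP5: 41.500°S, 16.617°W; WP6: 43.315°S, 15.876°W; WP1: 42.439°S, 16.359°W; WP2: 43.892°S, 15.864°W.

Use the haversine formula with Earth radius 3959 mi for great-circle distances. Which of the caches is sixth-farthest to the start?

WP1

Distance to each, sorted:
WP3: 172.4 mi
WP2: 134.1 mi
WP4: 124.1 mi
WP6: 98.6 mi
WP5: 44.9 mi
WP1: 36.5 mi
The sixth-farthest is WP1 at 36.5 mi.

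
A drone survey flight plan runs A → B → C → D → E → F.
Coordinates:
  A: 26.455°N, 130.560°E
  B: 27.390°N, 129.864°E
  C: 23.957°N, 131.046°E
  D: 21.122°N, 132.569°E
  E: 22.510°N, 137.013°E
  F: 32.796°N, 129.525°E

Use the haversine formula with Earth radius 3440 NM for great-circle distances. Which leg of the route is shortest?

A–B

Leg distances:
A→B: 67.4 NM
B→C: 215.8 NM
C→D: 190.0 NM
D→E: 261.3 NM
E→F: 734.3 NM
The shortest leg is A–B at 67.4 NM.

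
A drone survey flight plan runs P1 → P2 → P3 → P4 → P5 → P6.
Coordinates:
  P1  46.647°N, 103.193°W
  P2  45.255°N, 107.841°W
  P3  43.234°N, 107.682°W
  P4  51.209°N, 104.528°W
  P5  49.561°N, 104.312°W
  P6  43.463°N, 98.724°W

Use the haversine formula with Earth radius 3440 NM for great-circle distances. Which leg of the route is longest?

Leg distances:
P1→P2: 211.2 NM
P2→P3: 121.5 NM
P3→P4: 495.7 NM
P4→P5: 99.3 NM
P5→P6: 432.6 NM
The longest leg is P3–P4 at 495.7 NM.

P3–P4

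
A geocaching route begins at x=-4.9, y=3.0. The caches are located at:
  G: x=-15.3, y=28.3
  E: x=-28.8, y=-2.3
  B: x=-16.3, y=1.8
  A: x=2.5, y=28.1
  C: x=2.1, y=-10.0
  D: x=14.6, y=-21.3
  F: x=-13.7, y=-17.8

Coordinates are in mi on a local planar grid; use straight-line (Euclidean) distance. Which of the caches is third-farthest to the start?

A

Distance to each, sorted:
D: 31.2 mi
G: 27.4 mi
A: 26.2 mi
E: 24.5 mi
F: 22.6 mi
C: 14.8 mi
B: 11.5 mi
The third-farthest is A at 26.2 mi.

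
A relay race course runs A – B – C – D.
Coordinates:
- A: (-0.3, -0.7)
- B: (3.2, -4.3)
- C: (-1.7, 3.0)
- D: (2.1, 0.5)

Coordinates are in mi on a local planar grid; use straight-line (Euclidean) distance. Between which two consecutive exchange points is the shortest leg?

C–D

Leg distances:
A→B: 5.0 mi
B→C: 8.8 mi
C→D: 4.5 mi
The shortest leg is C–D at 4.5 mi.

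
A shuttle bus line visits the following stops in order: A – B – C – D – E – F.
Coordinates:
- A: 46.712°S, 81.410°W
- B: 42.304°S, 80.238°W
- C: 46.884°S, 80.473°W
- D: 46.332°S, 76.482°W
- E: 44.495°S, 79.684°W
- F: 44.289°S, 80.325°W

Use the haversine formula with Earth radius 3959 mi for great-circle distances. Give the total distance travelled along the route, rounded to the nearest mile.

1055 mi

Leg distances:
A→B: 310.0 mi  (cumulative 310.0 mi)
B→C: 316.7 mi  (cumulative 626.7 mi)
C→D: 193.2 mi  (cumulative 819.9 mi)
D→E: 200.6 mi  (cumulative 1020.5 mi)
E→F: 34.7 mi  (cumulative 1055.2 mi)
Total route length ≈ 1055 mi.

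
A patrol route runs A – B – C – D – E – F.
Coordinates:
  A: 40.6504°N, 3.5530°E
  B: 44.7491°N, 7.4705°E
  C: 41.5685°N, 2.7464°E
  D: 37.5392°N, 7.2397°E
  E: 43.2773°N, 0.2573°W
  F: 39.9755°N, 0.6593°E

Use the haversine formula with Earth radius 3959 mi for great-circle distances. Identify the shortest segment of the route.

E–F

Leg distances:
A→B: 346.0 mi
B→C: 323.9 mi
C→D: 367.1 mi
D→E: 558.8 mi
E→F: 233.0 mi
The shortest leg is E–F at 233.0 mi.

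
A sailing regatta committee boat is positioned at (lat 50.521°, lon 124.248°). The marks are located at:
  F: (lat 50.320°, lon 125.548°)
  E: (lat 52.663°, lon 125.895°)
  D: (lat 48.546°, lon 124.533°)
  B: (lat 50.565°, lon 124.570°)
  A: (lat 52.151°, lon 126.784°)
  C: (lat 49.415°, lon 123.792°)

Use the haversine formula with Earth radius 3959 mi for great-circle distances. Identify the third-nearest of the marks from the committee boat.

C

Distances from the committee boat ((lat 50.521°, lon 124.248°)):
B: 14.5 mi
F: 58.9 mi
C: 79.1 mi
D: 137.1 mi
A: 157.0 mi
E: 164.0 mi
The third-nearest is C at 79.1 mi.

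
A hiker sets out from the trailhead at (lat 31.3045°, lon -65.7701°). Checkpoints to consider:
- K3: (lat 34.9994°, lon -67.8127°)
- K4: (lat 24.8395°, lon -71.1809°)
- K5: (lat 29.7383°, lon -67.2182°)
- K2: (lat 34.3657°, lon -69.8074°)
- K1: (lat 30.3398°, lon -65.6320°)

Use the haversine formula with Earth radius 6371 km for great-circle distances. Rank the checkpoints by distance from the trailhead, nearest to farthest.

Distances from the trailhead:
K1 (lat 30.3398°, lon -65.6320°): 108.1 km
K5 (lat 29.7383°, lon -67.2182°): 222.6 km
K3 (lat 34.9994°, lon -67.8127°): 452.7 km
K2 (lat 34.3657°, lon -69.8074°): 508.0 km
K4 (lat 24.8395°, lon -71.1809°): 893.3 km

K1, K5, K3, K2, K4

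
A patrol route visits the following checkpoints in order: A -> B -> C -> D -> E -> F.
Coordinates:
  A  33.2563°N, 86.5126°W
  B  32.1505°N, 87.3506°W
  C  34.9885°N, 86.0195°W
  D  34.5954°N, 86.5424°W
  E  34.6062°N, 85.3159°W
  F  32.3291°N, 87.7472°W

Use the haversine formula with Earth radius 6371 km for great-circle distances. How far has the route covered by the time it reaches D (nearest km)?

549 km

Leg distances:
A→B: 145.8 km  (cumulative 145.8 km)
B→C: 338.8 km  (cumulative 484.6 km)
C→D: 64.7 km  (cumulative 549.4 km)
Cumulative distance at D ≈ 549 km.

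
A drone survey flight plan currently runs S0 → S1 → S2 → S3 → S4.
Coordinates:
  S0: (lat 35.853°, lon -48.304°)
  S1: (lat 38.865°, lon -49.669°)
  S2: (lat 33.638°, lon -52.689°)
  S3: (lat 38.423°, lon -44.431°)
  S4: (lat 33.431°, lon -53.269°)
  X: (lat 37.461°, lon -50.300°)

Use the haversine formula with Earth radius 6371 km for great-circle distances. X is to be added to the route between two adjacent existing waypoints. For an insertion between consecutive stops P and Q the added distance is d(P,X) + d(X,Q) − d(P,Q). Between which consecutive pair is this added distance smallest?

Added distance for inserting X between each consecutive pair:
S0–S1: 61.9 km
S1–S2: 1.3 km
S2–S3: 89.5 km
S3–S4: 78.6 km
Smallest added distance is 1.3 km, inserting between S1 and S2.

between S1 and S2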